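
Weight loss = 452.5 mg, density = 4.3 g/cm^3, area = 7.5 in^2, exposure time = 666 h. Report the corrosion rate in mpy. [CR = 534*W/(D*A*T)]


Apply the mpy weight-loss relation: CR = 534 * W / (D * A * T)
Numerator: 534 * 452.5 = 241635.0
Denominator: 4.3 * 7.5 * 666 = 21478.5
CR = 241635.0 / 21478.5 = 11.25009 mpy

11.25009 mpy


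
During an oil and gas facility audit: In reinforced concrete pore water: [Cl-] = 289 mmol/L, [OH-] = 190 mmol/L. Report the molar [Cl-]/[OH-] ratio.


Threshold parameter = [Cl-] / [OH-] (molar basis; both in mmol/L, so units cancel)
Ratio = 289 / 190 = 1.52

1.52


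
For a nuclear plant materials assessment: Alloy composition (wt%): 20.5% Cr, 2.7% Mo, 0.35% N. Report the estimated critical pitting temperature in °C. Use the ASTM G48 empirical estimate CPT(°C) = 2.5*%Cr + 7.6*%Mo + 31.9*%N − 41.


Apply the ASTM G48 empirical CPT estimate: CPT(°C) = 2.5*%Cr + 7.6*%Mo + 31.9*%N − 41
2.5*20.5 = 51.25; 7.6*2.7 = 20.52; 31.9*0.35 = 11.165
CPT = 51.25 + 20.52 + 11.165 − 41 = 41.935 °C
Rounded to 0.1 °C: CPT ≈ 41.9 °C

41.9 °C


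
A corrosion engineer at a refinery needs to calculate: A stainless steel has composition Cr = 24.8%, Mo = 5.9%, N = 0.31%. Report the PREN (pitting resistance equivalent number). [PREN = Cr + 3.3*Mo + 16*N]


Apply the PREN formula: PREN = Cr + 3.3*Mo + 16*N
PREN = 24.8 + 3.3*5.9 + 16*0.31
PREN = 24.8 + 19.47 + 4.96 = 49.23

49.23


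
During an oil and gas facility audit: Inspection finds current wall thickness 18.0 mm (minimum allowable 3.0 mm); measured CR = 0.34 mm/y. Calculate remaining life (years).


Apply the remaining-life relation: RL = (t_current − t_min) / CR
RL = (18.0 − 3.0) / 0.34 = 15.0 / 0.34 = 44.1 years

44.1 years


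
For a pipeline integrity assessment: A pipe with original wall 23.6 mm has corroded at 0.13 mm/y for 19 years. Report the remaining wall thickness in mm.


Remaining wall = original − CR × time
t = 23.6 − 0.13*19 = 23.6 − 2.47 = 21.13 mm

21.13 mm


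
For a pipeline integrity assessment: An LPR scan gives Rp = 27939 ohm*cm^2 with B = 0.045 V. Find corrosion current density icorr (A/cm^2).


Apply the Stern-Geary relation: icorr = B / Rp
icorr = 0.045 / 27939 = 1.611×10^-6 A/cm^2

1.611×10^-6 A/cm^2


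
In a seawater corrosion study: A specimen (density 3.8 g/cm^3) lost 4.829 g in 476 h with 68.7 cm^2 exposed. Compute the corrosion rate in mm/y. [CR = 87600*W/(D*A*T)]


Apply the mm/y weight-loss relation: CR = 87600 * W / (D * A * T)
Numerator: 87600 * 4.829 = 423020.4
Denominator: 3.8 * 68.7 * 476 = 124264.56
CR = 423020.4 / 124264.56 = 3.40419 mm/y

3.40419 mm/y


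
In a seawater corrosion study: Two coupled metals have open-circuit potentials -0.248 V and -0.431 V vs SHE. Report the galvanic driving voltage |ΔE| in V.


Driving voltage is the absolute potential difference.
|ΔE| = |-0.248 − (-0.431)| = 0.183 V

0.183 V


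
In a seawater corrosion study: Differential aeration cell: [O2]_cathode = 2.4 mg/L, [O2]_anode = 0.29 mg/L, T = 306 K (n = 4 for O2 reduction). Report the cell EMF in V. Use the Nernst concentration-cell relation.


Apply the Nernst concentration-cell relation: E = (RT/nF)*ln(C_cathode/C_anode)
RT/nF = 8.314*306/(4*96485) = 0.00659192 V
ln(2.4/0.29) = 2.11334
E = 0.00659192 * 2.11334 = 0.01393 V

0.01393 V


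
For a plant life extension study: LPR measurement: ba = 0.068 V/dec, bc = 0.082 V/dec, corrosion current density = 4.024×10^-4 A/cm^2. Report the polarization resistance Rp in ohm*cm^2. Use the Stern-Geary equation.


Apply the Stern-Geary equation: Rp = ba*bc / (2.303*icorr*(ba+bc))
ba*bc = 0.068*0.082 = 0.005576
ba+bc = 0.15; 2.303*icorr*(ba+bc) = 2.303*4.024×10^-4*0.15 = 1.3900908×10^-4
Rp = 0.005576 / 1.3900908×10^-4 = 40.11 ohm*cm^2

40.11 ohm*cm^2


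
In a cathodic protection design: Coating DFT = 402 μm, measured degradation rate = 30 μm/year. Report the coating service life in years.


Service life = thickness / degradation rate
Life = 402 / 30 = 13.4 years

13.4 years


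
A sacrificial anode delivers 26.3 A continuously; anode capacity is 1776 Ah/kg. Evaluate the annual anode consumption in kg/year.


Annual consumption = current * hours per year / capacity
Rate = 26.3 * 8760 / 1776 = 129.7 kg/year

129.7 kg/year


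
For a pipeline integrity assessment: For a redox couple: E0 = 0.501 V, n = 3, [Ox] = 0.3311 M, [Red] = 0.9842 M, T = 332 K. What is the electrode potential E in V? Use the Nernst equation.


Apply the Nernst equation: E = E0 + (RT/nF)*ln([Ox]/[Red])
Step 1: RT/nF = 8.314*332/(3*96485) = 0.00953602 V
Step 2: [Ox]/[Red] = 0.3311/0.9842 = 0.336415
Step 3: ln(0.336415) = -1.08941
Step 4: correction = 0.00953602 * -1.08941 = -0.01 V
E = 0.501 + -0.01 = 0.491 V

0.491 V


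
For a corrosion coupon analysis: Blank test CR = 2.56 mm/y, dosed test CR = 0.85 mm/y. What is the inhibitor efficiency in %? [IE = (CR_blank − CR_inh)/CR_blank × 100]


Apply the inhibitor-efficiency definition: IE = (CR_blank − CR_inh)/CR_blank × 100
IE = (2.56 − 0.85) / 2.56 × 100
IE = 1.71 / 2.56 × 100 = 66.8 %

66.8 %


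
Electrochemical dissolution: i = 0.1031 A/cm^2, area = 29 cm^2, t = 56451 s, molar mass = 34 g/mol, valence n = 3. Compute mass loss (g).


Apply Faraday's law: m = i*A*t*M / (n*F)
Total charge passed Q = i*A*t = 0.1031*29*56451 = 168782.8449 C
m = Q*M/(n*F) = 168782.8449*34/(3*96485) = 19.8256 g

19.8256 g


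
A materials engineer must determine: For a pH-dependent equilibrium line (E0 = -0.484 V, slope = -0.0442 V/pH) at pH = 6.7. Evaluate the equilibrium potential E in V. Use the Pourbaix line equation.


Apply the Pourbaix line equation: E = E0 + slope*pH
E = -0.484 + (-0.0442)*6.7 = -0.484 + (-0.29614) = -0.78014 V
Rounded to 4 decimal places: E = -0.7801 V

-0.7801 V


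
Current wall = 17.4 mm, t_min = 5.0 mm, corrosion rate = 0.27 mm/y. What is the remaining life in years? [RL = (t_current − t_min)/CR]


Apply the remaining-life relation: RL = (t_current − t_min) / CR
RL = (17.4 − 5.0) / 0.27 = 12.4 / 0.27 = 45.9 years

45.9 years


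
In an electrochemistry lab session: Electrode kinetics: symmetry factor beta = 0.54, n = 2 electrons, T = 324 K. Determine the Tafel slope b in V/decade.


Apply the Tafel slope relation: b = 2.303*R*T/(beta*n*F)
Numerator: 2.303 * 8.314 * 324 = 6203.67
Denominator: 0.54 * 2 * 96485 = 104203.8
b = 6203.67 / 104203.8 = 0.06 V/decade

0.06 V/decade


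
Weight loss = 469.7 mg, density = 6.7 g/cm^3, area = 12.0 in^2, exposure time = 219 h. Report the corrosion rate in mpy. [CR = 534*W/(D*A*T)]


Apply the mpy weight-loss relation: CR = 534 * W / (D * A * T)
Numerator: 534 * 469.7 = 250819.8
Denominator: 6.7 * 12.0 * 219 = 17607.6
CR = 250819.8 / 17607.6 = 14.245 mpy

14.245 mpy


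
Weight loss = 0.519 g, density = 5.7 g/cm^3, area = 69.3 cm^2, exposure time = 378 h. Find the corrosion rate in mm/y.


Apply the mm/y weight-loss relation: CR = 87600 * W / (D * A * T)
Numerator: 87600 * 0.519 = 45464.4
Denominator: 5.7 * 69.3 * 378 = 149313.78
CR = 45464.4 / 149313.78 = 0.3045 mm/y

0.3045 mm/y


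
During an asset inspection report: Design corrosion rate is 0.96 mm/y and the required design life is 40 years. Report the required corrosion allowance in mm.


Corrosion allowance = CR × design life
CA = 0.96 * 40 = 38.4 mm

38.4 mm


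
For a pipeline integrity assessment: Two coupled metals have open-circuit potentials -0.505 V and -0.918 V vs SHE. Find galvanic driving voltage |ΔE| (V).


Driving voltage is the absolute potential difference.
|ΔE| = |-0.505 − (-0.918)| = 0.413 V

0.413 V


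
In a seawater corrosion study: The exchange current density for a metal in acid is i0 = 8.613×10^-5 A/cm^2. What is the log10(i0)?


i0 = 8.613×10^-5 A/cm^2
log10(i0) = -4.065

-4.065


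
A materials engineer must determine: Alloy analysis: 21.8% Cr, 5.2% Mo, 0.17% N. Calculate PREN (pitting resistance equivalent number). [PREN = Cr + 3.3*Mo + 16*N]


Apply the PREN formula: PREN = Cr + 3.3*Mo + 16*N
PREN = 21.8 + 3.3*5.2 + 16*0.17
PREN = 21.8 + 17.16 + 2.72 = 41.68

41.68


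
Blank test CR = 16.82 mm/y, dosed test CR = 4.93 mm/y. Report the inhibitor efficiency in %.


Apply the inhibitor-efficiency definition: IE = (CR_blank − CR_inh)/CR_blank × 100
IE = (16.82 − 4.93) / 16.82 × 100
IE = 11.89 / 16.82 × 100 = 70.7 %

70.7 %


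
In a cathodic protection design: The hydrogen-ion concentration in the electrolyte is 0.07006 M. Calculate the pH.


pH = −log10[H+]
pH = −log10(0.07006) = 1.15

1.15


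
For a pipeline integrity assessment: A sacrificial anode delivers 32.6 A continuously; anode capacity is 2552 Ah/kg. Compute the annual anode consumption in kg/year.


Annual consumption = current * hours per year / capacity
Rate = 32.6 * 8760 / 2552 = 111.9 kg/year

111.9 kg/year


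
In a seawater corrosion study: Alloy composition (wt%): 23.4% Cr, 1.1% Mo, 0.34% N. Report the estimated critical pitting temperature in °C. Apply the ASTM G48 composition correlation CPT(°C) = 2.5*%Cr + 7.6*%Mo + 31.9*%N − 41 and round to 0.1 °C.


Apply the ASTM G48 empirical CPT estimate: CPT(°C) = 2.5*%Cr + 7.6*%Mo + 31.9*%N − 41
2.5*23.4 = 58.5; 7.6*1.1 = 8.36; 31.9*0.34 = 10.846
CPT = 58.5 + 8.36 + 10.846 − 41 = 36.706 °C
Rounded to 0.1 °C: CPT ≈ 36.7 °C

36.7 °C


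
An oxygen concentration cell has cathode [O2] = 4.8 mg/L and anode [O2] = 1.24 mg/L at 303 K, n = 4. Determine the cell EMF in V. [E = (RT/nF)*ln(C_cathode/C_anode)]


Apply the Nernst concentration-cell relation: E = (RT/nF)*ln(C_cathode/C_anode)
RT/nF = 8.314*303/(4*96485) = 0.00652729 V
ln(4.8/1.24) = 1.3535
E = 0.00652729 * 1.3535 = 0.00883 V

0.00883 V


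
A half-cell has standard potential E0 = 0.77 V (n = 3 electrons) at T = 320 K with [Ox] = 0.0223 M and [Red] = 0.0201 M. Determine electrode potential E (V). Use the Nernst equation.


Apply the Nernst equation: E = E0 + (RT/nF)*ln([Ox]/[Red])
Step 1: RT/nF = 8.314*320/(3*96485) = 0.00919134 V
Step 2: [Ox]/[Red] = 0.0223/0.0201 = 1.109453
Step 3: ln(1.109453) = 0.103867
Step 4: correction = 0.00919134 * 0.103867 = 0.001 V
E = 0.77 + 0.001 = 0.771 V

0.771 V


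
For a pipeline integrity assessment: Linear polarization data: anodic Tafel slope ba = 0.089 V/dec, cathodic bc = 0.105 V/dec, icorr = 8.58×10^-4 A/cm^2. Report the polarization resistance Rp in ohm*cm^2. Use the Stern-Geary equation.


Apply the Stern-Geary equation: Rp = ba*bc / (2.303*icorr*(ba+bc))
ba*bc = 0.089*0.105 = 0.009345
ba+bc = 0.194; 2.303*icorr*(ba+bc) = 2.303*8.58×10^-4*0.194 = 3.8333896×10^-4
Rp = 0.009345 / 3.8333896×10^-4 = 24.4 ohm*cm^2

24.4 ohm*cm^2


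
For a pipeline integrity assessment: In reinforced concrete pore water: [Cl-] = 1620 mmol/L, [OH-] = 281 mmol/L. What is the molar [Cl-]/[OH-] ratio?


Threshold parameter = [Cl-] / [OH-] (molar basis; both in mmol/L, so units cancel)
Ratio = 1620 / 281 = 5.77

5.77


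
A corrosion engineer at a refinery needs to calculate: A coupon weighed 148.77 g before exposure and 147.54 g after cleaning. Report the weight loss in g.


Weight loss = initial − final
WL = 148.77 − 147.54 = 1.23 g

1.23 g


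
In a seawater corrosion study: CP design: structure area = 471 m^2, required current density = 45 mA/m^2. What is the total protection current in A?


I = area * current density, then convert mA → A (÷1000)
I = 471 * 45 / 1000 = 21.2 A

21.2 A


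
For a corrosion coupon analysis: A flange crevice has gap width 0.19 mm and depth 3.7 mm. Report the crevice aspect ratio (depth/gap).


Aspect ratio = depth / gap
Ratio = 3.7 / 0.19 = 19.5

19.5


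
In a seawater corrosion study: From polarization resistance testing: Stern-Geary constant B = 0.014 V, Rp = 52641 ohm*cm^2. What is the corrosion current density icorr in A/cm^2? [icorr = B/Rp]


Apply the Stern-Geary relation: icorr = B / Rp
icorr = 0.014 / 52641 = 2.66×10^-7 A/cm^2

2.66×10^-7 A/cm^2


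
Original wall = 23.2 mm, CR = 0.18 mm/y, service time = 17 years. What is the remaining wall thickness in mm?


Remaining wall = original − CR × time
t = 23.2 − 0.18*17 = 23.2 − 3.06 = 20.14 mm

20.14 mm


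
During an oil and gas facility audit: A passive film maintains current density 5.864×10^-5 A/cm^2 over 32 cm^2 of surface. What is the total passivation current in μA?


I = i_pass * A, then convert A → μA (×10^6)
I = 5.864×10^-5 * 32 * 10^6 = 1876.48 μA

1876.48 μA


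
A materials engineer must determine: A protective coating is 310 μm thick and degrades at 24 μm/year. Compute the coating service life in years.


Service life = thickness / degradation rate
Life = 310 / 24 = 12.9 years

12.9 years


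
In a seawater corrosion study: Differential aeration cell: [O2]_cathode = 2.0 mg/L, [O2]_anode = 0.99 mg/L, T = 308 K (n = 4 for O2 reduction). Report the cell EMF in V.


Apply the Nernst concentration-cell relation: E = (RT/nF)*ln(C_cathode/C_anode)
RT/nF = 8.314*308/(4*96485) = 0.006635 V
ln(2.0/0.99) = 0.7032
E = 0.006635 * 0.7032 = 0.00467 V

0.00467 V


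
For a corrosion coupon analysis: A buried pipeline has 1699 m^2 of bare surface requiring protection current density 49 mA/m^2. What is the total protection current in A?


I = area * current density, then convert mA → A (÷1000)
I = 1699 * 49 / 1000 = 83.25 A

83.25 A


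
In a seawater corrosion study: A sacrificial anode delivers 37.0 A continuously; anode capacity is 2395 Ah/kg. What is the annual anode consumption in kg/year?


Annual consumption = current * hours per year / capacity
Rate = 37.0 * 8760 / 2395 = 135.3 kg/year

135.3 kg/year


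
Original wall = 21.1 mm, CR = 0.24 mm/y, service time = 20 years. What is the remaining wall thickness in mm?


Remaining wall = original − CR × time
t = 21.1 − 0.24*20 = 21.1 − 4.8 = 16.3 mm

16.3 mm


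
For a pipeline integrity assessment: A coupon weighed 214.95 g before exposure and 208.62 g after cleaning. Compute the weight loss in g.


Weight loss = initial − final
WL = 214.95 − 208.62 = 6.33 g

6.33 g


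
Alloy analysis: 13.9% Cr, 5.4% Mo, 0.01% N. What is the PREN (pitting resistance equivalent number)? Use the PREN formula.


Apply the PREN formula: PREN = Cr + 3.3*Mo + 16*N
PREN = 13.9 + 3.3*5.4 + 16*0.01
PREN = 13.9 + 17.82 + 0.16 = 31.88

31.88


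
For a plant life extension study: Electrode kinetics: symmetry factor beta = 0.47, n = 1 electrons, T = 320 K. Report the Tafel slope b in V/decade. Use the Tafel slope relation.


Apply the Tafel slope relation: b = 2.303*R*T/(beta*n*F)
Numerator: 2.303 * 8.314 * 320 = 6127.09
Denominator: 0.47 * 1 * 96485 = 45347.95
b = 6127.09 / 45347.95 = 0.135 V/decade

0.135 V/decade


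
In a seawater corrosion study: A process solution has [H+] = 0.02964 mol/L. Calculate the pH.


pH = −log10[H+]
pH = −log10(0.02964) = 1.53

1.53


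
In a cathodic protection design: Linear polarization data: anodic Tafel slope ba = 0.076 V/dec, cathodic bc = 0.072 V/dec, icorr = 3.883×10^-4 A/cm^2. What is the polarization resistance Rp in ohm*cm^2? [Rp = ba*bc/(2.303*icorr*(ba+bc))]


Apply the Stern-Geary equation: Rp = ba*bc / (2.303*icorr*(ba+bc))
ba*bc = 0.076*0.072 = 0.005472
ba+bc = 0.148; 2.303*icorr*(ba+bc) = 2.303*3.883×10^-4*0.148 = 1.3234973×10^-4
Rp = 0.005472 / 1.3234973×10^-4 = 41.3 ohm*cm^2

41.3 ohm*cm^2


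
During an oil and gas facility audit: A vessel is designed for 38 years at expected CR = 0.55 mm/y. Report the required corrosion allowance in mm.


Corrosion allowance = CR × design life
CA = 0.55 * 38 = 20.9 mm

20.9 mm


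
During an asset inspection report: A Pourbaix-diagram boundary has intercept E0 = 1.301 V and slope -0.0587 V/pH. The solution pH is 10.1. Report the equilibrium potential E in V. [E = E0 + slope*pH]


Apply the Pourbaix line equation: E = E0 + slope*pH
E = 1.301 + (-0.0587)*10.1 = 1.301 + (-0.59287) = 0.70813 V
Rounded to 3 decimal places: E = 0.708 V

0.708 V


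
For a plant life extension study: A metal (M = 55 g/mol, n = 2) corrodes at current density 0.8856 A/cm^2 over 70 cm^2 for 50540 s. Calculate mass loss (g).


Apply Faraday's law: m = i*A*t*M / (n*F)
Total charge passed Q = i*A*t = 0.8856*70*50540 = 3133075.68 C
m = Q*M/(n*F) = 3133075.68*55/(2*96485) = 892.98421 g

892.98421 g


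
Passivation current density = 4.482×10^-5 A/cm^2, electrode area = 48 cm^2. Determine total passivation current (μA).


I = i_pass * A, then convert A → μA (×10^6)
I = 4.482×10^-5 * 48 * 10^6 = 2151.36 μA

2151.36 μA


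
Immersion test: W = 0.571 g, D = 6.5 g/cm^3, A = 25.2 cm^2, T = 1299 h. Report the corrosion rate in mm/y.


Apply the mm/y weight-loss relation: CR = 87600 * W / (D * A * T)
Numerator: 87600 * 0.571 = 50019.6
Denominator: 6.5 * 25.2 * 1299 = 212776.2
CR = 50019.6 / 212776.2 = 0.235081 mm/y

0.235081 mm/y


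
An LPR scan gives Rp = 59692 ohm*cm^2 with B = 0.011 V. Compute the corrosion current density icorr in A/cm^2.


Apply the Stern-Geary relation: icorr = B / Rp
icorr = 0.011 / 59692 = 1.843×10^-7 A/cm^2

1.843×10^-7 A/cm^2


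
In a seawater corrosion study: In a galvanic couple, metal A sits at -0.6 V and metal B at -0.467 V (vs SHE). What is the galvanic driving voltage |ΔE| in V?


Driving voltage is the absolute potential difference.
|ΔE| = |-0.6 − (-0.467)| = 0.133 V

0.133 V


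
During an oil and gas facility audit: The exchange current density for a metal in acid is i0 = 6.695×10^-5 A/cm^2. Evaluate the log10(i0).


i0 = 6.695×10^-5 A/cm^2
log10(i0) = -4.174

-4.174


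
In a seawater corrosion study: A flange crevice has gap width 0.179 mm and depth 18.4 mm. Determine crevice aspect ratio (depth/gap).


Aspect ratio = depth / gap
Ratio = 18.4 / 0.179 = 102.8

102.8


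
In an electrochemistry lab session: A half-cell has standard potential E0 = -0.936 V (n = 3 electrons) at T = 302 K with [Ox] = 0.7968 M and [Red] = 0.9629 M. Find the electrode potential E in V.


Apply the Nernst equation: E = E0 + (RT/nF)*ln([Ox]/[Red])
Step 1: RT/nF = 8.314*302/(3*96485) = 0.00867433 V
Step 2: [Ox]/[Red] = 0.7968/0.9629 = 0.8275
Step 3: ln(0.8275) = -0.189346
Step 4: correction = 0.00867433 * -0.189346 = -0.002 V
E = -0.936 + -0.002 = -0.938 V

-0.938 V


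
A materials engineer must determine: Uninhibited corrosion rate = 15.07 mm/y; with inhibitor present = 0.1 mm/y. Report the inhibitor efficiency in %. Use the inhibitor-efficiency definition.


Apply the inhibitor-efficiency definition: IE = (CR_blank − CR_inh)/CR_blank × 100
IE = (15.07 − 0.1) / 15.07 × 100
IE = 14.97 / 15.07 × 100 = 99.3 %

99.3 %


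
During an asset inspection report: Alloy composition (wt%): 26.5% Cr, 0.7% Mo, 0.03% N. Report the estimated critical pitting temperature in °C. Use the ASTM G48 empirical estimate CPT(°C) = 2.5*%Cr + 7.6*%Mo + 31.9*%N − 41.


Apply the ASTM G48 empirical CPT estimate: CPT(°C) = 2.5*%Cr + 7.6*%Mo + 31.9*%N − 41
2.5*26.5 = 66.25; 7.6*0.7 = 5.32; 31.9*0.03 = 0.957
CPT = 66.25 + 5.32 + 0.957 − 41 = 31.527 °C
Rounded to 0.1 °C: CPT ≈ 31.5 °C

31.5 °C


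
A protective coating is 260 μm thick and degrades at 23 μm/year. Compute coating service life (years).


Service life = thickness / degradation rate
Life = 260 / 23 = 11.3 years

11.3 years


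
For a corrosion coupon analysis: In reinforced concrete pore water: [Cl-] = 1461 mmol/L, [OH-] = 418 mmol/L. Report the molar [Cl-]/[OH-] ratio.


Threshold parameter = [Cl-] / [OH-] (molar basis; both in mmol/L, so units cancel)
Ratio = 1461 / 418 = 3.5

3.5


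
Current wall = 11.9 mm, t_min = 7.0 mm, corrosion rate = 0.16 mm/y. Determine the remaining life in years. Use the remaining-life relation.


Apply the remaining-life relation: RL = (t_current − t_min) / CR
RL = (11.9 − 7.0) / 0.16 = 4.9 / 0.16 = 30.6 years

30.6 years


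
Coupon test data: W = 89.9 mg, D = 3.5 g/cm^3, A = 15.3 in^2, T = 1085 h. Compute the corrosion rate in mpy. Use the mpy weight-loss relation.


Apply the mpy weight-loss relation: CR = 534 * W / (D * A * T)
Numerator: 534 * 89.9 = 48006.6
Denominator: 3.5 * 15.3 * 1085 = 58101.75
CR = 48006.6 / 58101.75 = 0.82625 mpy

0.82625 mpy


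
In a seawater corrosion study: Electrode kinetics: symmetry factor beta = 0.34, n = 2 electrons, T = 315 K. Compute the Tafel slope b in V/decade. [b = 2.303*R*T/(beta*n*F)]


Apply the Tafel slope relation: b = 2.303*R*T/(beta*n*F)
Numerator: 2.303 * 8.314 * 315 = 6031.35
Denominator: 0.34 * 2 * 96485 = 65609.8
b = 6031.35 / 65609.8 = 0.0919 V/decade

0.0919 V/decade


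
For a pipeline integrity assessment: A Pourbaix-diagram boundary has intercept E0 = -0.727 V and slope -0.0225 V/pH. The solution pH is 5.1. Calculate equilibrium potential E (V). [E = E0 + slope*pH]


Apply the Pourbaix line equation: E = E0 + slope*pH
E = -0.727 + (-0.0225)*5.1 = -0.727 + (-0.11475) = -0.84175 V
Rounded to 3 decimal places: E = -0.842 V

-0.842 V


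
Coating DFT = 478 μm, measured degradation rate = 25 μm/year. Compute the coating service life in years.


Service life = thickness / degradation rate
Life = 478 / 25 = 19.1 years

19.1 years


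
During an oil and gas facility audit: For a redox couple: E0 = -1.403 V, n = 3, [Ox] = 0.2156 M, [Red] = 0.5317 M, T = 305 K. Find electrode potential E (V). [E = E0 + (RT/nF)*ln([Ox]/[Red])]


Apply the Nernst equation: E = E0 + (RT/nF)*ln([Ox]/[Red])
Step 1: RT/nF = 8.314*305/(3*96485) = 0.0087605 V
Step 2: [Ox]/[Red] = 0.2156/0.5317 = 0.405492
Step 3: ln(0.405492) = -0.902654
Step 4: correction = 0.0087605 * -0.902654 = -0.0079 V
E = -1.403 + -0.0079 = -1.4109 V

-1.4109 V


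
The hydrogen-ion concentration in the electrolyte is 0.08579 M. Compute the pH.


pH = −log10[H+]
pH = −log10(0.08579) = 1.07

1.07


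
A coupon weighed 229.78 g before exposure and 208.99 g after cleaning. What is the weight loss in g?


Weight loss = initial − final
WL = 229.78 − 208.99 = 20.79 g

20.79 g


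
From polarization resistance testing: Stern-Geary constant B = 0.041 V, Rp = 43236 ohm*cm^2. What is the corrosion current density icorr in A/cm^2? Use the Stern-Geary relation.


Apply the Stern-Geary relation: icorr = B / Rp
icorr = 0.041 / 43236 = 9.483×10^-7 A/cm^2

9.483×10^-7 A/cm^2


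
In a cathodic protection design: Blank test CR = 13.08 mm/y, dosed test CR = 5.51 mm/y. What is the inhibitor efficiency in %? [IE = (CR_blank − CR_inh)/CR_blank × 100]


Apply the inhibitor-efficiency definition: IE = (CR_blank − CR_inh)/CR_blank × 100
IE = (13.08 − 5.51) / 13.08 × 100
IE = 7.57 / 13.08 × 100 = 57.9 %

57.9 %


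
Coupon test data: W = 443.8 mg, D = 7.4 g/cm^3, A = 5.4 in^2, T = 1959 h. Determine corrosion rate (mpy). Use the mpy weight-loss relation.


Apply the mpy weight-loss relation: CR = 534 * W / (D * A * T)
Numerator: 534 * 443.8 = 236989.2
Denominator: 7.4 * 5.4 * 1959 = 78281.64
CR = 236989.2 / 78281.64 = 3.0274 mpy

3.0274 mpy


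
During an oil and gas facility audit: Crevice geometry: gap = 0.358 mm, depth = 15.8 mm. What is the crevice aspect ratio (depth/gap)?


Aspect ratio = depth / gap
Ratio = 15.8 / 0.358 = 44.1

44.1


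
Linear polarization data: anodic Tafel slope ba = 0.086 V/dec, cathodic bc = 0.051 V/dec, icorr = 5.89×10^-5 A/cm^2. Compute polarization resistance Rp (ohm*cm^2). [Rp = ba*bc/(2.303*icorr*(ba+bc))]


Apply the Stern-Geary equation: Rp = ba*bc / (2.303*icorr*(ba+bc))
ba*bc = 0.086*0.051 = 0.004386
ba+bc = 0.137; 2.303*icorr*(ba+bc) = 2.303*5.89×10^-5*0.137 = 1.8583598×10^-5
Rp = 0.004386 / 1.8583598×10^-5 = 236.0 ohm*cm^2

236.0 ohm*cm^2


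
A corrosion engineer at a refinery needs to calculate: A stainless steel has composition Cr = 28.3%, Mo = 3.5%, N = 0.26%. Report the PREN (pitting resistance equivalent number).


Apply the PREN formula: PREN = Cr + 3.3*Mo + 16*N
PREN = 28.3 + 3.3*3.5 + 16*0.26
PREN = 28.3 + 11.55 + 4.16 = 44.01

44.01


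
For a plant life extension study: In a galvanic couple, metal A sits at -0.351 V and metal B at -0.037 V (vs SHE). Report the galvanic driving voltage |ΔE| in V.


Driving voltage is the absolute potential difference.
|ΔE| = |-0.351 − (-0.037)| = 0.314 V

0.314 V


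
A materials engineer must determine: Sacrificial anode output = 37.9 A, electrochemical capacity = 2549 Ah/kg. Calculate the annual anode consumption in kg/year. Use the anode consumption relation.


Annual consumption = current * hours per year / capacity
Rate = 37.9 * 8760 / 2549 = 130.2 kg/year

130.2 kg/year


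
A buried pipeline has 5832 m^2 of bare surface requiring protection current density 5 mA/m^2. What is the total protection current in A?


I = area * current density, then convert mA → A (÷1000)
I = 5832 * 5 / 1000 = 29.16 A

29.16 A


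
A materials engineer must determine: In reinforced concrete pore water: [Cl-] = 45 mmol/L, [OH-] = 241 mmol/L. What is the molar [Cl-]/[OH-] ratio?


Threshold parameter = [Cl-] / [OH-] (molar basis; both in mmol/L, so units cancel)
Ratio = 45 / 241 = 0.19

0.19


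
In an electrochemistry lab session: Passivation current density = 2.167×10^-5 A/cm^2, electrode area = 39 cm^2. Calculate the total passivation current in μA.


I = i_pass * A, then convert A → μA (×10^6)
I = 2.167×10^-5 * 39 * 10^6 = 845.13 μA

845.13 μA


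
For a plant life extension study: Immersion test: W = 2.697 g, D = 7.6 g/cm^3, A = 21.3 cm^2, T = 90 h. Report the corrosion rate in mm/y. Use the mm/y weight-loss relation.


Apply the mm/y weight-loss relation: CR = 87600 * W / (D * A * T)
Numerator: 87600 * 2.697 = 236257.2
Denominator: 7.6 * 21.3 * 90 = 14569.2
CR = 236257.2 / 14569.2 = 16.2162 mm/y

16.2162 mm/y


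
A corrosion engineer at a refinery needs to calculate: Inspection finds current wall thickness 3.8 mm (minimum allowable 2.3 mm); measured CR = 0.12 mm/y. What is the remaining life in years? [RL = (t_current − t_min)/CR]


Apply the remaining-life relation: RL = (t_current − t_min) / CR
RL = (3.8 − 2.3) / 0.12 = 1.5 / 0.12 = 12.5 years

12.5 years


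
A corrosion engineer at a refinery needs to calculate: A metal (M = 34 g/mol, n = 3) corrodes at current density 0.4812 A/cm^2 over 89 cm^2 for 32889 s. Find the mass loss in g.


Apply Faraday's law: m = i*A*t*M / (n*F)
Total charge passed Q = i*A*t = 0.4812*89*32889 = 1408530.6252 C
m = Q*M/(n*F) = 1408530.6252*34/(3*96485) = 165.449 g

165.449 g


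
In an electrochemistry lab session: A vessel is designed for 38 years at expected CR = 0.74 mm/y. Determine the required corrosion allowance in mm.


Corrosion allowance = CR × design life
CA = 0.74 * 38 = 28.12 mm

28.12 mm


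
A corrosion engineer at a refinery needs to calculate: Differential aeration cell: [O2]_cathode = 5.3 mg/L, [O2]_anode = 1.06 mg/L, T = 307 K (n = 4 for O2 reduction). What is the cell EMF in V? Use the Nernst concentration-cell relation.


Apply the Nernst concentration-cell relation: E = (RT/nF)*ln(C_cathode/C_anode)
RT/nF = 8.314*307/(4*96485) = 0.00661346 V
ln(5.3/1.06) = 1.60944
E = 0.00661346 * 1.60944 = 0.01064 V

0.01064 V


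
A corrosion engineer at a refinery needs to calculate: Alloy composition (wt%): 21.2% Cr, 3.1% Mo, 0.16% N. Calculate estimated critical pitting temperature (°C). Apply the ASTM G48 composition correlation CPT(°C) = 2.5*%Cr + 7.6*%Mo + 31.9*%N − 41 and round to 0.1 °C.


Apply the ASTM G48 empirical CPT estimate: CPT(°C) = 2.5*%Cr + 7.6*%Mo + 31.9*%N − 41
2.5*21.2 = 53; 7.6*3.1 = 23.56; 31.9*0.16 = 5.104
CPT = 53 + 23.56 + 5.104 − 41 = 40.664 °C
Rounded to 0.1 °C: CPT ≈ 40.7 °C

40.7 °C


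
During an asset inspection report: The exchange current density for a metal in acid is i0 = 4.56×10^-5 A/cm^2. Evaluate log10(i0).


i0 = 4.56×10^-5 A/cm^2
log10(i0) = -4.341

-4.341


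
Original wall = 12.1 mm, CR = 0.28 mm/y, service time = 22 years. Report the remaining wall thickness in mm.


Remaining wall = original − CR × time
t = 12.1 − 0.28*22 = 12.1 − 6.16 = 5.94 mm

5.94 mm


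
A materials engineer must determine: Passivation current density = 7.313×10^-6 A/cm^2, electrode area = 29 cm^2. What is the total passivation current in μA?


I = i_pass * A, then convert A → μA (×10^6)
I = 7.313×10^-6 * 29 * 10^6 = 212.08 μA

212.08 μA


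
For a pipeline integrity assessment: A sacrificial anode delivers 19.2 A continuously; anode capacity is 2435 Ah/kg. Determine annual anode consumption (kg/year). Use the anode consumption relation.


Annual consumption = current * hours per year / capacity
Rate = 19.2 * 8760 / 2435 = 69.1 kg/year

69.1 kg/year


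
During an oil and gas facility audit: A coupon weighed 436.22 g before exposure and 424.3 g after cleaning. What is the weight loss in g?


Weight loss = initial − final
WL = 436.22 − 424.3 = 11.92 g

11.92 g


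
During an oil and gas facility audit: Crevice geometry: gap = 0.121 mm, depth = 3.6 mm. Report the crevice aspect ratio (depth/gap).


Aspect ratio = depth / gap
Ratio = 3.6 / 0.121 = 29.8

29.8


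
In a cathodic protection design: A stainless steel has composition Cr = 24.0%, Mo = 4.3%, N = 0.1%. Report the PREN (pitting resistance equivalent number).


Apply the PREN formula: PREN = Cr + 3.3*Mo + 16*N
PREN = 24.0 + 3.3*4.3 + 16*0.1
PREN = 24.0 + 14.19 + 1.6 = 39.79

39.79


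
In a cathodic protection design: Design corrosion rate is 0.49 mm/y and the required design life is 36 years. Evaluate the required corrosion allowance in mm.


Corrosion allowance = CR × design life
CA = 0.49 * 36 = 17.64 mm

17.64 mm


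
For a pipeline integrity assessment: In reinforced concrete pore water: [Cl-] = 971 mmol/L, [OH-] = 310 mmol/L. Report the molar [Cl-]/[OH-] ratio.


Threshold parameter = [Cl-] / [OH-] (molar basis; both in mmol/L, so units cancel)
Ratio = 971 / 310 = 3.13

3.13


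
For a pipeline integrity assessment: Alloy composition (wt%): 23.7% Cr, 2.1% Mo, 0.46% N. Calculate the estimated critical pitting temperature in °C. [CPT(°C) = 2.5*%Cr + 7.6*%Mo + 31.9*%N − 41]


Apply the ASTM G48 empirical CPT estimate: CPT(°C) = 2.5*%Cr + 7.6*%Mo + 31.9*%N − 41
2.5*23.7 = 59.25; 7.6*2.1 = 15.96; 31.9*0.46 = 14.674
CPT = 59.25 + 15.96 + 14.674 − 41 = 48.884 °C
Rounded to 0.1 °C: CPT ≈ 48.9 °C

48.9 °C


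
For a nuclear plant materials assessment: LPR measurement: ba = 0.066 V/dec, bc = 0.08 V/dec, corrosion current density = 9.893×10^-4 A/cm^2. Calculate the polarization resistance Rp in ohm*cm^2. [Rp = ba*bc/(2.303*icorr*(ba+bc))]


Apply the Stern-Geary equation: Rp = ba*bc / (2.303*icorr*(ba+bc))
ba*bc = 0.066*0.08 = 0.00528
ba+bc = 0.146; 2.303*icorr*(ba+bc) = 2.303*9.893×10^-4*0.146 = 3.3264025×10^-4
Rp = 0.00528 / 3.3264025×10^-4 = 15.9 ohm*cm^2

15.9 ohm*cm^2


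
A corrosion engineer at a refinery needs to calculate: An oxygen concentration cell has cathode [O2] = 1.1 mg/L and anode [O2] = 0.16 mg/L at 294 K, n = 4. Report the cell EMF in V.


Apply the Nernst concentration-cell relation: E = (RT/nF)*ln(C_cathode/C_anode)
RT/nF = 8.314*294/(4*96485) = 0.00633341 V
ln(1.1/0.16) = 1.92789
E = 0.00633341 * 1.92789 = 0.01221 V

0.01221 V


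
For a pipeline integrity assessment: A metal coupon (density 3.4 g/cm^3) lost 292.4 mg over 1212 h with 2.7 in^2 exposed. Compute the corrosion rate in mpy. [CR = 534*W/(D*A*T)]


Apply the mpy weight-loss relation: CR = 534 * W / (D * A * T)
Numerator: 534 * 292.4 = 156141.6
Denominator: 3.4 * 2.7 * 1212 = 11126.16
CR = 156141.6 / 11126.16 = 14.0337 mpy

14.0337 mpy


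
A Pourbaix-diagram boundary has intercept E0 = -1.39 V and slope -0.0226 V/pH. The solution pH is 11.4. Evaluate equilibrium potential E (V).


Apply the Pourbaix line equation: E = E0 + slope*pH
E = -1.39 + (-0.0226)*11.4 = -1.39 + (-0.25764) = -1.64764 V
Rounded to 3 decimal places: E = -1.648 V

-1.648 V


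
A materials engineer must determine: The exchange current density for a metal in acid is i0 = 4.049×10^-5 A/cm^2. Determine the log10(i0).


i0 = 4.049×10^-5 A/cm^2
log10(i0) = -4.393

-4.393


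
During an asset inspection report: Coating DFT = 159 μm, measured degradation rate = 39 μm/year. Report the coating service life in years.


Service life = thickness / degradation rate
Life = 159 / 39 = 4.1 years

4.1 years


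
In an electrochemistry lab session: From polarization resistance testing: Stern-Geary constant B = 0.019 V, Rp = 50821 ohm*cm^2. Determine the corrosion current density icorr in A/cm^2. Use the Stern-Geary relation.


Apply the Stern-Geary relation: icorr = B / Rp
icorr = 0.019 / 50821 = 3.739×10^-7 A/cm^2

3.739×10^-7 A/cm^2


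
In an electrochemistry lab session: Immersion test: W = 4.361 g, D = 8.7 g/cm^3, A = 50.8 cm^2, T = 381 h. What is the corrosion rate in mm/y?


Apply the mm/y weight-loss relation: CR = 87600 * W / (D * A * T)
Numerator: 87600 * 4.361 = 382023.6
Denominator: 8.7 * 50.8 * 381 = 168386.76
CR = 382023.6 / 168386.76 = 2.2687 mm/y

2.2687 mm/y


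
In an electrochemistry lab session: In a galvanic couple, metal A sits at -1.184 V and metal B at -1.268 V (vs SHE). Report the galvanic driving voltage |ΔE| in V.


Driving voltage is the absolute potential difference.
|ΔE| = |-1.184 − (-1.268)| = 0.084 V

0.084 V


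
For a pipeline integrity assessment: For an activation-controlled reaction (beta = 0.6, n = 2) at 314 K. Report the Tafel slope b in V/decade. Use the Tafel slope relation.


Apply the Tafel slope relation: b = 2.303*R*T/(beta*n*F)
Numerator: 2.303 * 8.314 * 314 = 6012.2
Denominator: 0.6 * 2 * 96485 = 115782.0
b = 6012.2 / 115782.0 = 0.052 V/decade

0.052 V/decade


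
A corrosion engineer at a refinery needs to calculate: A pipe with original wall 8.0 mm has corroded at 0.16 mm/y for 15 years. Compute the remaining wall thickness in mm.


Remaining wall = original − CR × time
t = 8.0 − 0.16*15 = 8.0 − 2.4 = 5.6 mm

5.6 mm


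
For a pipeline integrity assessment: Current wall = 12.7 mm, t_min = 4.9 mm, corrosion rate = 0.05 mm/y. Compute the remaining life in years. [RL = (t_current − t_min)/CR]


Apply the remaining-life relation: RL = (t_current − t_min) / CR
RL = (12.7 − 4.9) / 0.05 = 7.8 / 0.05 = 156.0 years

156.0 years


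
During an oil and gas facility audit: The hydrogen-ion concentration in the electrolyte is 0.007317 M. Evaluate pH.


pH = −log10[H+]
pH = −log10(0.007317) = 2.14

2.14


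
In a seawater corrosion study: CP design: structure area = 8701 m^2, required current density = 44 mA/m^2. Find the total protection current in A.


I = area * current density, then convert mA → A (÷1000)
I = 8701 * 44 / 1000 = 382.84 A

382.84 A


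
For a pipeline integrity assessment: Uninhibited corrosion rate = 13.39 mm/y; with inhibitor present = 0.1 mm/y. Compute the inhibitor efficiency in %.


Apply the inhibitor-efficiency definition: IE = (CR_blank − CR_inh)/CR_blank × 100
IE = (13.39 − 0.1) / 13.39 × 100
IE = 13.29 / 13.39 × 100 = 99.3 %

99.3 %


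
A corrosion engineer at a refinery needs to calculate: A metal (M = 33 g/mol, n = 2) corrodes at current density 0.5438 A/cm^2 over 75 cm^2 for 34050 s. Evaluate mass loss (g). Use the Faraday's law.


Apply Faraday's law: m = i*A*t*M / (n*F)
Total charge passed Q = i*A*t = 0.5438*75*34050 = 1388729.25 C
m = Q*M/(n*F) = 1388729.25*33/(2*96485) = 237.488 g

237.488 g


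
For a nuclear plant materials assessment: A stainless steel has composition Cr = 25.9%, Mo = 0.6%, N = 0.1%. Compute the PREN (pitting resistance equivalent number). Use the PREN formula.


Apply the PREN formula: PREN = Cr + 3.3*Mo + 16*N
PREN = 25.9 + 3.3*0.6 + 16*0.1
PREN = 25.9 + 1.98 + 1.6 = 29.48

29.48


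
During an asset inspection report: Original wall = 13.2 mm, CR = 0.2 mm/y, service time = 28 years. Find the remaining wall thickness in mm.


Remaining wall = original − CR × time
t = 13.2 − 0.2*28 = 13.2 − 5.6 = 7.6 mm

7.6 mm


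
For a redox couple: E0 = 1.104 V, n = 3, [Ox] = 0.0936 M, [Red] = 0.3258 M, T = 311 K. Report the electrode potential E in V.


Apply the Nernst equation: E = E0 + (RT/nF)*ln([Ox]/[Red])
Step 1: RT/nF = 8.314*311/(3*96485) = 0.00893284 V
Step 2: [Ox]/[Red] = 0.0936/0.3258 = 0.287293
Step 3: ln(0.287293) = -1.247253
Step 4: correction = 0.00893284 * -1.247253 = -0.011 V
E = 1.104 + -0.011 = 1.093 V

1.093 V


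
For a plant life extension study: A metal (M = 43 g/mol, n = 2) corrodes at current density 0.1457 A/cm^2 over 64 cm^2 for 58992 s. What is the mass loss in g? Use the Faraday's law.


Apply Faraday's law: m = i*A*t*M / (n*F)
Total charge passed Q = i*A*t = 0.1457*64*58992 = 550088.6016 C
m = Q*M/(n*F) = 550088.6016*43/(2*96485) = 122.578 g

122.578 g


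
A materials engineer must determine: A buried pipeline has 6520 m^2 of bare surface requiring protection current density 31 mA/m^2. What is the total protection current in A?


I = area * current density, then convert mA → A (÷1000)
I = 6520 * 31 / 1000 = 202.12 A

202.12 A


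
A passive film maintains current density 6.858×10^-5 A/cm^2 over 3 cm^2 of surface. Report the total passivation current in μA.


I = i_pass * A, then convert A → μA (×10^6)
I = 6.858×10^-5 * 3 * 10^6 = 205.74 μA

205.74 μA


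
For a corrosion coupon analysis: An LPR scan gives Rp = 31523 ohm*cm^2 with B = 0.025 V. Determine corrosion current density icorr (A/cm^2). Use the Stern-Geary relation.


Apply the Stern-Geary relation: icorr = B / Rp
icorr = 0.025 / 31523 = 7.931×10^-7 A/cm^2

7.931×10^-7 A/cm^2


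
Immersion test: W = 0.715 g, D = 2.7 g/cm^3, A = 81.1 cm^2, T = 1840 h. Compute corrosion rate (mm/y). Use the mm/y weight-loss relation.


Apply the mm/y weight-loss relation: CR = 87600 * W / (D * A * T)
Numerator: 87600 * 0.715 = 62634.0
Denominator: 2.7 * 81.1 * 1840 = 402904.8
CR = 62634.0 / 402904.8 = 0.15546 mm/y

0.15546 mm/y


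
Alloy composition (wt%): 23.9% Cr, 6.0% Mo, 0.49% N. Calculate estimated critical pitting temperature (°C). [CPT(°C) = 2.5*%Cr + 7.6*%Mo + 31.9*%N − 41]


Apply the ASTM G48 empirical CPT estimate: CPT(°C) = 2.5*%Cr + 7.6*%Mo + 31.9*%N − 41
2.5*23.9 = 59.75; 7.6*6.0 = 45.6; 31.9*0.49 = 15.631
CPT = 59.75 + 45.6 + 15.631 − 41 = 79.981 °C
Rounded to 0.1 °C: CPT ≈ 80.0 °C

80.0 °C


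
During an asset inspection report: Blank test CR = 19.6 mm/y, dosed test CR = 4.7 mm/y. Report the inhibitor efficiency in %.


Apply the inhibitor-efficiency definition: IE = (CR_blank − CR_inh)/CR_blank × 100
IE = (19.6 − 4.7) / 19.6 × 100
IE = 14.9 / 19.6 × 100 = 76.0 %

76.0 %


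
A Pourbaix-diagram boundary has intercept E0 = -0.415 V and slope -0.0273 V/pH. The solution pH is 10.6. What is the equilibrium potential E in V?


Apply the Pourbaix line equation: E = E0 + slope*pH
E = -0.415 + (-0.0273)*10.6 = -0.415 + (-0.28938) = -0.70438 V
Rounded to 4 decimal places: E = -0.7044 V

-0.7044 V


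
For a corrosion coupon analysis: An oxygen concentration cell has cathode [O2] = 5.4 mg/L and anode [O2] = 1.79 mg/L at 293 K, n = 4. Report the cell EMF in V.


Apply the Nernst concentration-cell relation: E = (RT/nF)*ln(C_cathode/C_anode)
RT/nF = 8.314*293/(4*96485) = 0.00631187 V
ln(5.4/1.79) = 1.10418
E = 0.00631187 * 1.10418 = 0.00697 V

0.00697 V


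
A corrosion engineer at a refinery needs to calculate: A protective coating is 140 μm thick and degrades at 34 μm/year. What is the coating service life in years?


Service life = thickness / degradation rate
Life = 140 / 34 = 4.1 years

4.1 years


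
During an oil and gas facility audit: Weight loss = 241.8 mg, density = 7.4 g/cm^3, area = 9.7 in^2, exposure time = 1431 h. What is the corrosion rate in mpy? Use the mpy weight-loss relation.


Apply the mpy weight-loss relation: CR = 534 * W / (D * A * T)
Numerator: 534 * 241.8 = 129121.2
Denominator: 7.4 * 9.7 * 1431 = 102717.18
CR = 129121.2 / 102717.18 = 1.2571 mpy

1.2571 mpy
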